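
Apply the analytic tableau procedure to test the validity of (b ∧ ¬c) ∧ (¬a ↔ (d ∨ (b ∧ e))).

Assume the negation and expand:
Initial set: {¬((b ∧ ¬c) ∧ (¬a ↔ (d ∨ (b ∧ e))))}.
¬((b ∧ ¬c) ∧ (¬a ↔ (d ∨ (b ∧ e)))): β-rule — branch into ¬(b ∧ ¬c)  //  ¬(¬a ↔ (d ∨ (b ∧ e))).
  branch 1 (add ¬(b ∧ ¬c)):
    ¬(b ∧ ¬c): β-rule — branch into ¬b  //  ¬¬c.
      branch 1.1 (add ¬b):
        ○ open, literals {b=0}.
      branch 1.2 (add ¬¬c):
        ○ open, literals {c=1}.
  branch 2 (add ¬(¬a ↔ (d ∨ (b ∧ e)))):
    ¬(¬a ↔ (d ∨ (b ∧ e))): β-rule — branch into ¬a, ¬(d ∨ (b ∧ e))  //  ¬¬a, (d ∨ (b ∧ e)).
      branch 2.1 (add ¬a, ¬(d ∨ (b ∧ e))):
        ¬(d ∨ (b ∧ e)): α-rule — add ¬d, ¬(b ∧ e).
        ¬(b ∧ e): β-rule — branch into ¬b  //  ¬e.
          branch 2.1.1 (add ¬b):
            ○ open, literals {a=0, b=0, d=0}.
          branch 2.1.2 (add ¬e):
            ○ open, literals {a=0, d=0, e=0}.
      branch 2.2 (add ¬¬a, (d ∨ (b ∧ e))):
        (d ∨ (b ∧ e)): β-rule — branch into d  //  (b ∧ e).
          branch 2.2.1 (add d):
            ○ open, literals {a=1, d=1}.
          branch 2.2.2 (add (b ∧ e)):
            (b ∧ e): α-rule — add b, e.
            ○ open, literals {a=1, b=1, e=1}.
0 branches closed, 6 open.
An open branch gives a countermodel: b=0 (unmentioned atoms arbitrary); under it the original formula is false.

Not valid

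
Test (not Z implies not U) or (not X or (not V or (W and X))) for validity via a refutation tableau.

Assume the negation and expand:
Initial set: {not ((not Z implies not U) or (not X or (not V or (W and X))))}.
not ((not Z implies not U) or (not X or (not V or (W and X)))): α-rule — add not (not Z implies not U), not (not X or (not V or (W and X))).
not (not Z implies not U): α-rule — add not Z, not not U.
not (not X or (not V or (W and X))): α-rule — add not not X, not (not V or (W and X)).
not (not V or (W and X)): α-rule — add not not V, not (W and X).
not (W and X): β-rule — branch into not W  //  not X.
  branch 1 (add not W):
    ○ open, literals {U=T, V=T, W=F, X=T, Z=F}.
  branch 2 (add not X):
    × closes — contains both X and not X.
1 branch closed, 1 open.
An open branch gives a countermodel: U=T, V=T, W=F, X=T, Z=F (unmentioned atoms arbitrary); under it the original formula is false.

Not valid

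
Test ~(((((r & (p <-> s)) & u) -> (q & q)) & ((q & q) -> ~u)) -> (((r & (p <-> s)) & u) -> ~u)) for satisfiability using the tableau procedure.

Unsatisfiable

Initial set: {~(((((r & (p <-> s)) & u) -> (q & q)) & ((q & q) -> ~u)) -> (((r & (p <-> s)) & u) -> ~u))}.
~(((((r & (p <-> s)) & u) -> (q & q)) & ((q & q) -> ~u)) -> (((r & (p <-> s)) & u) -> ~u)): α-rule — add ((((r & (p <-> s)) & u) -> (q & q)) & ((q & q) -> ~u)), ~(((r & (p <-> s)) & u) -> ~u).
((((r & (p <-> s)) & u) -> (q & q)) & ((q & q) -> ~u)): α-rule — add (((r & (p <-> s)) & u) -> (q & q)), ((q & q) -> ~u).
~(((r & (p <-> s)) & u) -> ~u): α-rule — add ((r & (p <-> s)) & u), ~~u.
((r & (p <-> s)) & u): α-rule — add (r & (p <-> s)), u.
(r & (p <-> s)): α-rule — add r, (p <-> s).
(((r & (p <-> s)) & u) -> (q & q)): β-rule — branch into ~((r & (p <-> s)) & u)  //  (q & q).
  branch 1 (add ~((r & (p <-> s)) & u)):
    ((q & q) -> ~u): β-rule — branch into ~(q & q)  //  ~u.
      branch 1.1 (add ~(q & q)):
        (p <-> s): β-rule — branch into p, s  //  ~p, ~s.
          branch 1.1.1 (add p, s):
            ~((r & (p <-> s)) & u): β-rule — branch into ~(r & (p <-> s))  //  ~u.
              branch 1.1.1.1 (add ~(r & (p <-> s))):
                ~(q & q): β-rule — branch into ~q  //  ~q.
                  branch 1.1.1.1.1 (add ~q):
                    ~(r & (p <-> s)): β-rule — branch into ~r  //  ~(p <-> s).
                      branch 1.1.1.1.1.1 (add ~r):
                        × closes — contains both r and ~r.
                      branch 1.1.1.1.1.2 (add ~(p <-> s)):
                        ~(p <-> s): β-rule — branch into p, ~s  //  ~p, s.
                          branch 1.1.1.1.1.2.1 (add p, ~s):
                            × closes — contains both s and ~s.
                          branch 1.1.1.1.1.2.2 (add ~p, s):
                            × closes — contains both p and ~p.
                  branch 1.1.1.1.2 (add ~q):
                    ~(r & (p <-> s)): β-rule — branch into ~r  //  ~(p <-> s).
                      branch 1.1.1.1.2.1 (add ~r):
                        × closes — contains both r and ~r.
                      branch 1.1.1.1.2.2 (add ~(p <-> s)):
                        ~(p <-> s): β-rule — branch into p, ~s  //  ~p, s.
                          branch 1.1.1.1.2.2.1 (add p, ~s):
                            × closes — contains both s and ~s.
                          branch 1.1.1.1.2.2.2 (add ~p, s):
                            × closes — contains both p and ~p.
              branch 1.1.1.2 (add ~u):
                × closes — contains both u and ~u.
          branch 1.1.2 (add ~p, ~s):
            ~((r & (p <-> s)) & u): β-rule — branch into ~(r & (p <-> s))  //  ~u.
              branch 1.1.2.1 (add ~(r & (p <-> s))):
                ~(q & q): β-rule — branch into ~q  //  ~q.
                  branch 1.1.2.1.1 (add ~q):
                    ~(r & (p <-> s)): β-rule — branch into ~r  //  ~(p <-> s).
                      branch 1.1.2.1.1.1 (add ~r):
                        × closes — contains both r and ~r.
                      branch 1.1.2.1.1.2 (add ~(p <-> s)):
                        ~(p <-> s): β-rule — branch into p, ~s  //  ~p, s.
                          branch 1.1.2.1.1.2.1 (add p, ~s):
                            × closes — contains both p and ~p.
                          branch 1.1.2.1.1.2.2 (add ~p, s):
                            × closes — contains both s and ~s.
                  branch 1.1.2.1.2 (add ~q):
                    ~(r & (p <-> s)): β-rule — branch into ~r  //  ~(p <-> s).
                      branch 1.1.2.1.2.1 (add ~r):
                        × closes — contains both r and ~r.
                      branch 1.1.2.1.2.2 (add ~(p <-> s)):
                        ~(p <-> s): β-rule — branch into p, ~s  //  ~p, s.
                          branch 1.1.2.1.2.2.1 (add p, ~s):
                            × closes — contains both p and ~p.
                          branch 1.1.2.1.2.2.2 (add ~p, s):
                            × closes — contains both s and ~s.
              branch 1.1.2.2 (add ~u):
                × closes — contains both u and ~u.
      branch 1.2 (add ~u):
        × closes — contains both u and ~u.
  branch 2 (add (q & q)):
    (q & q): α-rule — add q, q.
    ((q & q) -> ~u): β-rule — branch into ~(q & q)  //  ~u.
      branch 2.1 (add ~(q & q)):
        (p <-> s): β-rule — branch into p, s  //  ~p, ~s.
          branch 2.1.1 (add p, s):
            ~(q & q): β-rule — branch into ~q  //  ~q.
              branch 2.1.1.1 (add ~q):
                × closes — contains both q and ~q.
              branch 2.1.1.2 (add ~q):
                × closes — contains both q and ~q.
          branch 2.1.2 (add ~p, ~s):
            ~(q & q): β-rule — branch into ~q  //  ~q.
              branch 2.1.2.1 (add ~q):
                × closes — contains both q and ~q.
              branch 2.1.2.2 (add ~q):
                × closes — contains both q and ~q.
      branch 2.2 (add ~u):
        × closes — contains both u and ~u.
All 20 branches close.
Every branch closed; the formula is unsatisfiable.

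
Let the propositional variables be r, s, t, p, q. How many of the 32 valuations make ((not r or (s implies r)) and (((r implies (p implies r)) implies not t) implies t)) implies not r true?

24

Initial set: {(((not r or (s implies r)) and (((r implies (p implies r)) implies not t) implies t)) implies not r)}.
(((not r or (s implies r)) and (((r implies (p implies r)) implies not t) implies t)) implies not r): β-rule — branch into not ((not r or (s implies r)) and (((r implies (p implies r)) implies not t) implies t))  //  not r.
  branch 1 (add not ((not r or (s implies r)) and (((r implies (p implies r)) implies not t) implies t))):
    not ((not r or (s implies r)) and (((r implies (p implies r)) implies not t) implies t)): β-rule — branch into not (not r or (s implies r))  //  not (((r implies (p implies r)) implies not t) implies t).
      branch 1.1 (add not (not r or (s implies r))):
        not (not r or (s implies r)): α-rule — add not not r, not (s implies r).
        not (s implies r): α-rule — add s, not r.
        × closes — contains both r and not r.
      branch 1.2 (add not (((r implies (p implies r)) implies not t) implies t)):
        not (((r implies (p implies r)) implies not t) implies t): α-rule — add ((r implies (p implies r)) implies not t), not t.
        ((r implies (p implies r)) implies not t): β-rule — branch into not (r implies (p implies r))  //  not t.
          branch 1.2.1 (add not (r implies (p implies r))):
            not (r implies (p implies r)): α-rule — add r, not (p implies r).
            not (p implies r): α-rule — add p, not r.
            × closes — contains both r and not r.
          branch 1.2.2 (add not t):
            ○ open, literals {t=0}.
  branch 2 (add not r):
    ○ open, literals {r=0}.
2 branches closed, 2 open.
Each open branch fixes some atoms; the unmentioned ones are free. Counting distinct full assignments: branch {t=0} (r, s, p, q) contributes 16 new; branch {r=0} (s, t, p, q) contributes 8 new. Total: 24.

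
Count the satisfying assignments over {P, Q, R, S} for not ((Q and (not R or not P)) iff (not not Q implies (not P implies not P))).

10

Initial set: {not ((Q and (not R or not P)) iff (not not Q implies (not P implies not P)))}.
not ((Q and (not R or not P)) iff (not not Q implies (not P implies not P))): β-rule — branch into (Q and (not R or not P)), not (not not Q implies (not P implies not P))  //  not (Q and (not R or not P)), (not not Q implies (not P implies not P)).
  branch 1 (add (Q and (not R or not P)), not (not not Q implies (not P implies not P))):
    (Q and (not R or not P)): α-rule — add Q, (not R or not P).
    not (not not Q implies (not P implies not P)): α-rule — add not not Q, not (not P implies not P).
    not not Q: drop double negation, giving Q.
    not (not P implies not P): α-rule — add not P, not not P.
    × closes — contains both P and not P.
  branch 2 (add not (Q and (not R or not P)), (not not Q implies (not P implies not P))):
    not (Q and (not R or not P)): β-rule — branch into not Q  //  not (not R or not P).
      branch 2.1 (add not Q):
        (not not Q implies (not P implies not P)): β-rule — branch into not not not Q  //  (not P implies not P).
          branch 2.1.1 (add not not not Q):
            not not not Q: drop double negation, giving not Q.
            ○ open, literals {Q=0}.
          branch 2.1.2 (add (not P implies not P)):
            (not P implies not P): β-rule — branch into not not P  //  not P.
              branch 2.1.2.1 (add not not P):
                ○ open, literals {P=1, Q=0}.
              branch 2.1.2.2 (add not P):
                ○ open, literals {P=0, Q=0}.
      branch 2.2 (add not (not R or not P)):
        not (not R or not P): α-rule — add not not R, not not P.
        (not not Q implies (not P implies not P)): β-rule — branch into not not not Q  //  (not P implies not P).
          branch 2.2.1 (add not not not Q):
            not not not Q: drop double negation, giving not Q.
            ○ open, literals {P=1, Q=0, R=1}.
          branch 2.2.2 (add (not P implies not P)):
            (not P implies not P): β-rule — branch into not not P  //  not P.
              branch 2.2.2.1 (add not not P):
                ○ open, literals {P=1, R=1}.
              branch 2.2.2.2 (add not P):
                × closes — contains both P and not P.
2 branches closed, 5 open.
Each open branch fixes some atoms; the unmentioned ones are free. Counting distinct full assignments: branch {Q=0} (P, R, S) contributes 8 new; branch {P=1, Q=0} (R, S) contributes 0 new; branch {P=0, Q=0} (R, S) contributes 0 new; branch {P=1, Q=0, R=1} (S) contributes 0 new; branch {P=1, R=1} (Q, S) contributes 2 new. Total: 10.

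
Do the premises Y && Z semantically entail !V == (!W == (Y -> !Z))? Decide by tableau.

Initial set: {(Y && Z); !(!V == (!W == (Y -> !Z)))}.
(Y && Z): α-rule — add Y, Z.
!(!V == (!W == (Y -> !Z))): β-rule — branch into !V, !(!W == (Y -> !Z))  //  !!V, (!W == (Y -> !Z)).
  branch 1 (add !V, !(!W == (Y -> !Z))):
    !(!W == (Y -> !Z)): β-rule — branch into !W, !(Y -> !Z)  //  !!W, (Y -> !Z).
      branch 1.1 (add !W, !(Y -> !Z)):
        !(Y -> !Z): α-rule — add Y, !!Z.
        ○ open, literals {V=false, W=false, Y=true, Z=true}.
      branch 1.2 (add !!W, (Y -> !Z)):
        (Y -> !Z): β-rule — branch into !Y  //  !Z.
          branch 1.2.1 (add !Y):
            × closes — contains both Y and !Y.
          branch 1.2.2 (add !Z):
            × closes — contains both Z and !Z.
  branch 2 (add !!V, (!W == (Y -> !Z))):
    (!W == (Y -> !Z)): β-rule — branch into !W, (Y -> !Z)  //  !!W, !(Y -> !Z).
      branch 2.1 (add !W, (Y -> !Z)):
        (Y -> !Z): β-rule — branch into !Y  //  !Z.
          branch 2.1.1 (add !Y):
            × closes — contains both Y and !Y.
          branch 2.1.2 (add !Z):
            × closes — contains both Z and !Z.
      branch 2.2 (add !!W, !(Y -> !Z)):
        !(Y -> !Z): α-rule — add Y, !!Z.
        ○ open, literals {V=true, W=true, Y=true, Z=true}.
4 branches closed, 2 open.
An open branch gives a countermodel: V=false, W=false, Y=true, Z=true (unmentioned atoms arbitrary); the premises hold there but the conclusion fails.

No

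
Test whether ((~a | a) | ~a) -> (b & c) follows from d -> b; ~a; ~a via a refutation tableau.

Initial set: {T (d -> b); T ~a; T ~a; F (((~a | a) | ~a) -> (b & c))}.
F (((~a | a) | ~a) -> (b & c)): α-rule — add T ((~a | a) | ~a), F (b & c).
T (d -> b): β-rule — branch into F d  //  T b.
  branch 1 (add F d):
    T ((~a | a) | ~a): β-rule — branch into T (~a | a)  //  T ~a.
      branch 1.1 (add T (~a | a)):
        F (b & c): β-rule — branch into F b  //  F c.
          branch 1.1.1 (add F b):
            T (~a | a): β-rule — branch into T ~a  //  T a.
              branch 1.1.1.1 (add T ~a):
                ○ open, literals {a=0, b=0, d=0}.
              branch 1.1.1.2 (add T a):
                × closes — contains both a and ~a.
          branch 1.1.2 (add F c):
            T (~a | a): β-rule — branch into T ~a  //  T a.
              branch 1.1.2.1 (add T ~a):
                ○ open, literals {a=0, c=0, d=0}.
              branch 1.1.2.2 (add T a):
                × closes — contains both a and ~a.
      branch 1.2 (add T ~a):
        F (b & c): β-rule — branch into F b  //  F c.
          branch 1.2.1 (add F b):
            ○ open, literals {a=0, b=0, d=0}.
          branch 1.2.2 (add F c):
            ○ open, literals {a=0, c=0, d=0}.
  branch 2 (add T b):
    T ((~a | a) | ~a): β-rule — branch into T (~a | a)  //  T ~a.
      branch 2.1 (add T (~a | a)):
        F (b & c): β-rule — branch into F b  //  F c.
          branch 2.1.1 (add F b):
            × closes — contains both b and ~b.
          branch 2.1.2 (add F c):
            T (~a | a): β-rule — branch into T ~a  //  T a.
              branch 2.1.2.1 (add T ~a):
                ○ open, literals {a=0, b=1, c=0}.
              branch 2.1.2.2 (add T a):
                × closes — contains both a and ~a.
      branch 2.2 (add T ~a):
        F (b & c): β-rule — branch into F b  //  F c.
          branch 2.2.1 (add F b):
            × closes — contains both b and ~b.
          branch 2.2.2 (add F c):
            ○ open, literals {a=0, b=1, c=0}.
5 branches closed, 6 open.
An open branch gives a countermodel: a=0, b=0, d=0 (unmentioned atoms arbitrary); the premises hold there but the conclusion fails.

No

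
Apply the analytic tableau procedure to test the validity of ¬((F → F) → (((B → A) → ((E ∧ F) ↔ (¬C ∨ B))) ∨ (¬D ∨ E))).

Assume the negation and expand:
Initial set: {F ¬((F → F) → (((B → A) → ((E ∧ F) ↔ (¬C ∨ B))) ∨ (¬D ∨ E)))}.
F ¬((F → F) → (((B → A) → ((E ∧ F) ↔ (¬C ∨ B))) ∨ (¬D ∨ E))): β-rule — branch into F (F → F)  //  T (((B → A) → ((E ∧ F) ↔ (¬C ∨ B))) ∨ (¬D ∨ E)).
  branch 1 (add F (F → F)):
    F (F → F): α-rule — add T F, F F.
    × closes — contains both F and ¬F.
  branch 2 (add T (((B → A) → ((E ∧ F) ↔ (¬C ∨ B))) ∨ (¬D ∨ E))):
    T (((B → A) → ((E ∧ F) ↔ (¬C ∨ B))) ∨ (¬D ∨ E)): β-rule — branch into T ((B → A) → ((E ∧ F) ↔ (¬C ∨ B)))  //  T (¬D ∨ E).
      branch 2.1 (add T ((B → A) → ((E ∧ F) ↔ (¬C ∨ B)))):
        T ((B → A) → ((E ∧ F) ↔ (¬C ∨ B))): β-rule — branch into F (B → A)  //  T ((E ∧ F) ↔ (¬C ∨ B)).
          branch 2.1.1 (add F (B → A)):
            F (B → A): α-rule — add T B, F A.
            ○ open, literals {A=false, B=true}.
          branch 2.1.2 (add T ((E ∧ F) ↔ (¬C ∨ B))):
            T ((E ∧ F) ↔ (¬C ∨ B)): β-rule — branch into T (E ∧ F), T (¬C ∨ B)  //  F (E ∧ F), F (¬C ∨ B).
              branch 2.1.2.1 (add T (E ∧ F), T (¬C ∨ B)):
                T (E ∧ F): α-rule — add T E, T F.
                T (¬C ∨ B): β-rule — branch into T ¬C  //  T B.
                  branch 2.1.2.1.1 (add T ¬C):
                    ○ open, literals {C=false, E=true, F=true}.
                  branch 2.1.2.1.2 (add T B):
                    ○ open, literals {B=true, E=true, F=true}.
              branch 2.1.2.2 (add F (E ∧ F), F (¬C ∨ B)):
                F (¬C ∨ B): α-rule — add F ¬C, F B.
                F (E ∧ F): β-rule — branch into F E  //  F F.
                  branch 2.1.2.2.1 (add F E):
                    ○ open, literals {B=false, C=true, E=false}.
                  branch 2.1.2.2.2 (add F F):
                    ○ open, literals {B=false, C=true, F=false}.
      branch 2.2 (add T (¬D ∨ E)):
        T (¬D ∨ E): β-rule — branch into T ¬D  //  T E.
          branch 2.2.1 (add T ¬D):
            ○ open, literals {D=false}.
          branch 2.2.2 (add T E):
            ○ open, literals {E=true}.
1 branch closed, 7 open.
An open branch gives a countermodel: A=false, B=true (unmentioned atoms arbitrary); under it the original formula is false.

Not valid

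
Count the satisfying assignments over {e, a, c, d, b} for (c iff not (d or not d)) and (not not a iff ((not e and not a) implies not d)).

10

Initial set: {((c iff not (d or not d)) and (not not a iff ((not e and not a) implies not d)))}.
((c iff not (d or not d)) and (not not a iff ((not e and not a) implies not d))): α-rule — add (c iff not (d or not d)), (not not a iff ((not e and not a) implies not d)).
(c iff not (d or not d)): β-rule — branch into c, not (d or not d)  //  not c, not not (d or not d).
  branch 1 (add c, not (d or not d)):
    not (d or not d): α-rule — add not d, not not d.
    × closes — contains both d and not d.
  branch 2 (add not c, not not (d or not d)):
    (not not a iff ((not e and not a) implies not d)): β-rule — branch into not not a, ((not e and not a) implies not d)  //  not not not a, not ((not e and not a) implies not d).
      branch 2.1 (add not not a, ((not e and not a) implies not d)):
        not not a: drop double negation, giving a.
        not not (d or not d): β-rule — branch into d  //  not d.
          branch 2.1.1 (add d):
            ((not e and not a) implies not d): β-rule — branch into not (not e and not a)  //  not d.
              branch 2.1.1.1 (add not (not e and not a)):
                not (not e and not a): β-rule — branch into not not e  //  not not a.
                  branch 2.1.1.1.1 (add not not e):
                    ○ open, literals {a=true, c=false, d=true, e=true}.
                  branch 2.1.1.1.2 (add not not a):
                    ○ open, literals {a=true, c=false, d=true}.
              branch 2.1.1.2 (add not d):
                × closes — contains both d and not d.
          branch 2.1.2 (add not d):
            ((not e and not a) implies not d): β-rule — branch into not (not e and not a)  //  not d.
              branch 2.1.2.1 (add not (not e and not a)):
                not (not e and not a): β-rule — branch into not not e  //  not not a.
                  branch 2.1.2.1.1 (add not not e):
                    ○ open, literals {a=true, c=false, d=false, e=true}.
                  branch 2.1.2.1.2 (add not not a):
                    ○ open, literals {a=true, c=false, d=false}.
              branch 2.1.2.2 (add not d):
                ○ open, literals {a=true, c=false, d=false}.
      branch 2.2 (add not not not a, not ((not e and not a) implies not d)):
        not not not a: drop double negation, giving not a.
        not ((not e and not a) implies not d): α-rule — add (not e and not a), not not d.
        (not e and not a): α-rule — add not e, not a.
        not not (d or not d): β-rule — branch into d  //  not d.
          branch 2.2.1 (add d):
            ○ open, literals {a=false, c=false, d=true, e=false}.
          branch 2.2.2 (add not d):
            × closes — contains both d and not d.
3 branches closed, 6 open.
Each open branch fixes some atoms; the unmentioned ones are free. Counting distinct full assignments: branch {a=true, c=false, d=true, e=true} (b) contributes 2 new; branch {a=true, c=false, d=true} (e, b) contributes 2 new; branch {a=true, c=false, d=false, e=true} (b) contributes 2 new; branch {a=true, c=false, d=false} (e, b) contributes 2 new; branch {a=true, c=false, d=false} (e, b) contributes 0 new; branch {a=false, c=false, d=true, e=false} (b) contributes 2 new. Total: 10.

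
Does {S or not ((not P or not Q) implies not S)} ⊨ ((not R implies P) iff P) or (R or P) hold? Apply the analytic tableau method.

Yes

Initial set: {T (S or not ((not P or not Q) implies not S)); F (((not R implies P) iff P) or (R or P))}.
F (((not R implies P) iff P) or (R or P)): α-rule — add F ((not R implies P) iff P), F (R or P).
F (R or P): α-rule — add F R, F P.
T (S or not ((not P or not Q) implies not S)): β-rule — branch into T S  //  T not ((not P or not Q) implies not S).
  branch 1 (add T S):
    F ((not R implies P) iff P): β-rule — branch into T (not R implies P), F P  //  F (not R implies P), T P.
      branch 1.1 (add T (not R implies P), F P):
        T (not R implies P): β-rule — branch into F not R  //  T P.
          branch 1.1.1 (add F not R):
            × closes — contains both R and not R.
          branch 1.1.2 (add T P):
            × closes — contains both P and not P.
      branch 1.2 (add F (not R implies P), T P):
        × closes — contains both P and not P.
  branch 2 (add T not ((not P or not Q) implies not S)):
    T not ((not P or not Q) implies not S): α-rule — add T (not P or not Q), F not S.
    F ((not R implies P) iff P): β-rule — branch into T (not R implies P), F P  //  F (not R implies P), T P.
      branch 2.1 (add T (not R implies P), F P):
        T (not P or not Q): β-rule — branch into T not P  //  T not Q.
          branch 2.1.1 (add T not P):
            T (not R implies P): β-rule — branch into F not R  //  T P.
              branch 2.1.1.1 (add F not R):
                × closes — contains both R and not R.
              branch 2.1.1.2 (add T P):
                × closes — contains both P and not P.
          branch 2.1.2 (add T not Q):
            T (not R implies P): β-rule — branch into F not R  //  T P.
              branch 2.1.2.1 (add F not R):
                × closes — contains both R and not R.
              branch 2.1.2.2 (add T P):
                × closes — contains both P and not P.
      branch 2.2 (add F (not R implies P), T P):
        × closes — contains both P and not P.
All 8 branches close.
Every branch closed, so the premises entail the conclusion.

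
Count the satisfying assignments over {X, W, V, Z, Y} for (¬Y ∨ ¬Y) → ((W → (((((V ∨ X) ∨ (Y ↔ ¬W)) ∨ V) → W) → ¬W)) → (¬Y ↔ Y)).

Initial set: {T ((¬Y ∨ ¬Y) → ((W → (((((V ∨ X) ∨ (Y ↔ ¬W)) ∨ V) → W) → ¬W)) → (¬Y ↔ Y)))}.
T ((¬Y ∨ ¬Y) → ((W → (((((V ∨ X) ∨ (Y ↔ ¬W)) ∨ V) → W) → ¬W)) → (¬Y ↔ Y))): β-rule — branch into F (¬Y ∨ ¬Y)  //  T ((W → (((((V ∨ X) ∨ (Y ↔ ¬W)) ∨ V) → W) → ¬W)) → (¬Y ↔ Y)).
  branch 1 (add F (¬Y ∨ ¬Y)):
    F (¬Y ∨ ¬Y): α-rule — add F ¬Y, F ¬Y.
    ○ open, literals {Y=true}.
  branch 2 (add T ((W → (((((V ∨ X) ∨ (Y ↔ ¬W)) ∨ V) → W) → ¬W)) → (¬Y ↔ Y))):
    T ((W → (((((V ∨ X) ∨ (Y ↔ ¬W)) ∨ V) → W) → ¬W)) → (¬Y ↔ Y)): β-rule — branch into F (W → (((((V ∨ X) ∨ (Y ↔ ¬W)) ∨ V) → W) → ¬W))  //  T (¬Y ↔ Y).
      branch 2.1 (add F (W → (((((V ∨ X) ∨ (Y ↔ ¬W)) ∨ V) → W) → ¬W))):
        F (W → (((((V ∨ X) ∨ (Y ↔ ¬W)) ∨ V) → W) → ¬W)): α-rule — add T W, F (((((V ∨ X) ∨ (Y ↔ ¬W)) ∨ V) → W) → ¬W).
        F (((((V ∨ X) ∨ (Y ↔ ¬W)) ∨ V) → W) → ¬W): α-rule — add T ((((V ∨ X) ∨ (Y ↔ ¬W)) ∨ V) → W), F ¬W.
        T ((((V ∨ X) ∨ (Y ↔ ¬W)) ∨ V) → W): β-rule — branch into F (((V ∨ X) ∨ (Y ↔ ¬W)) ∨ V)  //  T W.
          branch 2.1.1 (add F (((V ∨ X) ∨ (Y ↔ ¬W)) ∨ V)):
            F (((V ∨ X) ∨ (Y ↔ ¬W)) ∨ V): α-rule — add F ((V ∨ X) ∨ (Y ↔ ¬W)), F V.
            F ((V ∨ X) ∨ (Y ↔ ¬W)): α-rule — add F (V ∨ X), F (Y ↔ ¬W).
            F (V ∨ X): α-rule — add F V, F X.
            F (Y ↔ ¬W): β-rule — branch into T Y, F ¬W  //  F Y, T ¬W.
              branch 2.1.1.1 (add T Y, F ¬W):
                ○ open, literals {V=false, W=true, X=false, Y=true}.
              branch 2.1.1.2 (add F Y, T ¬W):
                × closes — contains both W and ¬W.
          branch 2.1.2 (add T W):
            ○ open, literals {W=true}.
      branch 2.2 (add T (¬Y ↔ Y)):
        T (¬Y ↔ Y): β-rule — branch into T ¬Y, T Y  //  F ¬Y, F Y.
          branch 2.2.1 (add T ¬Y, T Y):
            × closes — contains both Y and ¬Y.
          branch 2.2.2 (add F ¬Y, F Y):
            × closes — contains both Y and ¬Y.
3 branches closed, 3 open.
Each open branch fixes some atoms; the unmentioned ones are free. Counting distinct full assignments: branch {Y=true} (X, W, V, Z) contributes 16 new; branch {V=false, W=true, X=false, Y=true} (Z) contributes 0 new; branch {W=true} (X, V, Z, Y) contributes 8 new. Total: 24.

24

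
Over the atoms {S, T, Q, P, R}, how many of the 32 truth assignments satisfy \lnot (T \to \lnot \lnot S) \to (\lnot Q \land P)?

Initial set: {T (\lnot (T \to \lnot \lnot S) \to (\lnot Q \land P))}.
T (\lnot (T \to \lnot \lnot S) \to (\lnot Q \land P)): β-rule — branch into F \lnot (T \to \lnot \lnot S)  //  T (\lnot Q \land P).
  branch 1 (add F \lnot (T \to \lnot \lnot S)):
    F \lnot (T \to \lnot \lnot S): β-rule — branch into F T  //  T \lnot \lnot S.
      branch 1.1 (add F T):
        ○ open, literals {T=0}.
      branch 1.2 (add T \lnot \lnot S):
        T \lnot \lnot S: drop double negation, giving T S.
        ○ open, literals {S=1}.
  branch 2 (add T (\lnot Q \land P)):
    T (\lnot Q \land P): α-rule — add T \lnot Q, T P.
    ○ open, literals {P=1, Q=0}.
0 branches closed, 3 open.
Each open branch fixes some atoms; the unmentioned ones are free. Counting distinct full assignments: branch {T=0} (S, Q, P, R) contributes 16 new; branch {S=1} (T, Q, P, R) contributes 8 new; branch {P=1, Q=0} (S, T, R) contributes 2 new. Total: 26.

26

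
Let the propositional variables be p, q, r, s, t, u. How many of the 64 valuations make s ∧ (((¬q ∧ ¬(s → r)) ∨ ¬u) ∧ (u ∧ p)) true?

2

Initial set: {T (s ∧ (((¬q ∧ ¬(s → r)) ∨ ¬u) ∧ (u ∧ p)))}.
T (s ∧ (((¬q ∧ ¬(s → r)) ∨ ¬u) ∧ (u ∧ p))): α-rule — add T s, T (((¬q ∧ ¬(s → r)) ∨ ¬u) ∧ (u ∧ p)).
T (((¬q ∧ ¬(s → r)) ∨ ¬u) ∧ (u ∧ p)): α-rule — add T ((¬q ∧ ¬(s → r)) ∨ ¬u), T (u ∧ p).
T (u ∧ p): α-rule — add T u, T p.
T ((¬q ∧ ¬(s → r)) ∨ ¬u): β-rule — branch into T (¬q ∧ ¬(s → r))  //  T ¬u.
  branch 1 (add T (¬q ∧ ¬(s → r))):
    T (¬q ∧ ¬(s → r)): α-rule — add T ¬q, T ¬(s → r).
    T ¬(s → r): α-rule — add T s, F r.
    ○ open, literals {p=T, q=F, r=F, s=T, u=T}.
  branch 2 (add T ¬u):
    × closes — contains both u and ¬u.
1 branch closed, 1 open.
Each open branch fixes some atoms; the unmentioned ones are free. Counting distinct full assignments: branch {p=T, q=F, r=F, s=T, u=T} (t) contributes 2 new. Total: 2.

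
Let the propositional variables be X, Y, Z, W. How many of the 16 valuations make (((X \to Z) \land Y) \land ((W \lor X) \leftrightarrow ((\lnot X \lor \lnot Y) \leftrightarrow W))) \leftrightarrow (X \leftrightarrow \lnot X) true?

11

Initial set: {((((X \to Z) \land Y) \land ((W \lor X) \leftrightarrow ((\lnot X \lor \lnot Y) \leftrightarrow W))) \leftrightarrow (X \leftrightarrow \lnot X))}.
((((X \to Z) \land Y) \land ((W \lor X) \leftrightarrow ((\lnot X \lor \lnot Y) \leftrightarrow W))) \leftrightarrow (X \leftrightarrow \lnot X)): β-rule — branch into (((X \to Z) \land Y) \land ((W \lor X) \leftrightarrow ((\lnot X \lor \lnot Y) \leftrightarrow W))), (X \leftrightarrow \lnot X)  //  \lnot (((X \to Z) \land Y) \land ((W \lor X) \leftrightarrow ((\lnot X \lor \lnot Y) \leftrightarrow W))), \lnot (X \leftrightarrow \lnot X).
  branch 1 (add (((X \to Z) \land Y) \land ((W \lor X) \leftrightarrow ((\lnot X \lor \lnot Y) \leftrightarrow W))), (X \leftrightarrow \lnot X)):
    (((X \to Z) \land Y) \land ((W \lor X) \leftrightarrow ((\lnot X \lor \lnot Y) \leftrightarrow W))): α-rule — add ((X \to Z) \land Y), ((W \lor X) \leftrightarrow ((\lnot X \lor \lnot Y) \leftrightarrow W)).
    ((X \to Z) \land Y): α-rule — add (X \to Z), Y.
    (X \leftrightarrow \lnot X): β-rule — branch into X, \lnot X  //  \lnot X, \lnot \lnot X.
      branch 1.1 (add X, \lnot X):
        × closes — contains both X and \lnot X.
      branch 1.2 (add \lnot X, \lnot \lnot X):
        × closes — contains both X and \lnot X.
  branch 2 (add \lnot (((X \to Z) \land Y) \land ((W \lor X) \leftrightarrow ((\lnot X \lor \lnot Y) \leftrightarrow W))), \lnot (X \leftrightarrow \lnot X)):
    \lnot (((X \to Z) \land Y) \land ((W \lor X) \leftrightarrow ((\lnot X \lor \lnot Y) \leftrightarrow W))): β-rule — branch into \lnot ((X \to Z) \land Y)  //  \lnot ((W \lor X) \leftrightarrow ((\lnot X \lor \lnot Y) \leftrightarrow W)).
      branch 2.1 (add \lnot ((X \to Z) \land Y)):
        \lnot (X \leftrightarrow \lnot X): β-rule — branch into X, \lnot \lnot X  //  \lnot X, \lnot X.
          branch 2.1.1 (add X, \lnot \lnot X):
            \lnot ((X \to Z) \land Y): β-rule — branch into \lnot (X \to Z)  //  \lnot Y.
              branch 2.1.1.1 (add \lnot (X \to Z)):
                \lnot (X \to Z): α-rule — add X, \lnot Z.
                ○ open, literals {X=true, Z=false}.
              branch 2.1.1.2 (add \lnot Y):
                ○ open, literals {X=true, Y=false}.
          branch 2.1.2 (add \lnot X, \lnot X):
            \lnot ((X \to Z) \land Y): β-rule — branch into \lnot (X \to Z)  //  \lnot Y.
              branch 2.1.2.1 (add \lnot (X \to Z)):
                \lnot (X \to Z): α-rule — add X, \lnot Z.
                × closes — contains both X and \lnot X.
              branch 2.1.2.2 (add \lnot Y):
                ○ open, literals {X=false, Y=false}.
      branch 2.2 (add \lnot ((W \lor X) \leftrightarrow ((\lnot X \lor \lnot Y) \leftrightarrow W))):
        \lnot (X \leftrightarrow \lnot X): β-rule — branch into X, \lnot \lnot X  //  \lnot X, \lnot X.
          branch 2.2.1 (add X, \lnot \lnot X):
            \lnot ((W \lor X) \leftrightarrow ((\lnot X \lor \lnot Y) \leftrightarrow W)): β-rule — branch into (W \lor X), \lnot ((\lnot X \lor \lnot Y) \leftrightarrow W)  //  \lnot (W \lor X), ((\lnot X \lor \lnot Y) \leftrightarrow W).
              branch 2.2.1.1 (add (W \lor X), \lnot ((\lnot X \lor \lnot Y) \leftrightarrow W)):
                (W \lor X): β-rule — branch into W  //  X.
                  branch 2.2.1.1.1 (add W):
                    \lnot ((\lnot X \lor \lnot Y) \leftrightarrow W): β-rule — branch into (\lnot X \lor \lnot Y), \lnot W  //  \lnot (\lnot X \lor \lnot Y), W.
                      branch 2.2.1.1.1.1 (add (\lnot X \lor \lnot Y), \lnot W):
                        × closes — contains both W and \lnot W.
                      branch 2.2.1.1.1.2 (add \lnot (\lnot X \lor \lnot Y), W):
                        \lnot (\lnot X \lor \lnot Y): α-rule — add \lnot \lnot X, \lnot \lnot Y.
                        ○ open, literals {W=true, X=true, Y=true}.
                  branch 2.2.1.1.2 (add X):
                    \lnot ((\lnot X \lor \lnot Y) \leftrightarrow W): β-rule — branch into (\lnot X \lor \lnot Y), \lnot W  //  \lnot (\lnot X \lor \lnot Y), W.
                      branch 2.2.1.1.2.1 (add (\lnot X \lor \lnot Y), \lnot W):
                        (\lnot X \lor \lnot Y): β-rule — branch into \lnot X  //  \lnot Y.
                          branch 2.2.1.1.2.1.1 (add \lnot X):
                            × closes — contains both X and \lnot X.
                          branch 2.2.1.1.2.1.2 (add \lnot Y):
                            ○ open, literals {W=false, X=true, Y=false}.
                      branch 2.2.1.1.2.2 (add \lnot (\lnot X \lor \lnot Y), W):
                        \lnot (\lnot X \lor \lnot Y): α-rule — add \lnot \lnot X, \lnot \lnot Y.
                        ○ open, literals {W=true, X=true, Y=true}.
              branch 2.2.1.2 (add \lnot (W \lor X), ((\lnot X \lor \lnot Y) \leftrightarrow W)):
                \lnot (W \lor X): α-rule — add \lnot W, \lnot X.
                × closes — contains both X and \lnot X.
          branch 2.2.2 (add \lnot X, \lnot X):
            \lnot ((W \lor X) \leftrightarrow ((\lnot X \lor \lnot Y) \leftrightarrow W)): β-rule — branch into (W \lor X), \lnot ((\lnot X \lor \lnot Y) \leftrightarrow W)  //  \lnot (W \lor X), ((\lnot X \lor \lnot Y) \leftrightarrow W).
              branch 2.2.2.1 (add (W \lor X), \lnot ((\lnot X \lor \lnot Y) \leftrightarrow W)):
                (W \lor X): β-rule — branch into W  //  X.
                  branch 2.2.2.1.1 (add W):
                    \lnot ((\lnot X \lor \lnot Y) \leftrightarrow W): β-rule — branch into (\lnot X \lor \lnot Y), \lnot W  //  \lnot (\lnot X \lor \lnot Y), W.
                      branch 2.2.2.1.1.1 (add (\lnot X \lor \lnot Y), \lnot W):
                        × closes — contains both W and \lnot W.
                      branch 2.2.2.1.1.2 (add \lnot (\lnot X \lor \lnot Y), W):
                        \lnot (\lnot X \lor \lnot Y): α-rule — add \lnot \lnot X, \lnot \lnot Y.
                        × closes — contains both X and \lnot X.
                  branch 2.2.2.1.2 (add X):
                    × closes — contains both X and \lnot X.
              branch 2.2.2.2 (add \lnot (W \lor X), ((\lnot X \lor \lnot Y) \leftrightarrow W)):
                \lnot (W \lor X): α-rule — add \lnot W, \lnot X.
                ((\lnot X \lor \lnot Y) \leftrightarrow W): β-rule — branch into (\lnot X \lor \lnot Y), W  //  \lnot (\lnot X \lor \lnot Y), \lnot W.
                  branch 2.2.2.2.1 (add (\lnot X \lor \lnot Y), W):
                    × closes — contains both W and \lnot W.
                  branch 2.2.2.2.2 (add \lnot (\lnot X \lor \lnot Y), \lnot W):
                    \lnot (\lnot X \lor \lnot Y): α-rule — add \lnot \lnot X, \lnot \lnot Y.
                    × closes — contains both X and \lnot X.
11 branches closed, 6 open.
Each open branch fixes some atoms; the unmentioned ones are free. Counting distinct full assignments: branch {X=true, Z=false} (Y, W) contributes 4 new; branch {X=true, Y=false} (Z, W) contributes 2 new; branch {X=false, Y=false} (Z, W) contributes 4 new; branch {W=true, X=true, Y=true} (Z) contributes 1 new; branch {W=false, X=true, Y=false} (Z) contributes 0 new; branch {W=true, X=true, Y=true} (Z) contributes 0 new. Total: 11.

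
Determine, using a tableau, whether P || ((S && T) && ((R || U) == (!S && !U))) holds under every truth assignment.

Assume the negation and expand:
Initial set: {!(P || ((S && T) && ((R || U) == (!S && !U))))}.
!(P || ((S && T) && ((R || U) == (!S && !U)))): α-rule — add !P, !((S && T) && ((R || U) == (!S && !U))).
!((S && T) && ((R || U) == (!S && !U))): β-rule — branch into !(S && T)  //  !((R || U) == (!S && !U)).
  branch 1 (add !(S && T)):
    !(S && T): β-rule — branch into !S  //  !T.
      branch 1.1 (add !S):
        ○ open, literals {P=false, S=false}.
      branch 1.2 (add !T):
        ○ open, literals {P=false, T=false}.
  branch 2 (add !((R || U) == (!S && !U))):
    !((R || U) == (!S && !U)): β-rule — branch into (R || U), !(!S && !U)  //  !(R || U), (!S && !U).
      branch 2.1 (add (R || U), !(!S && !U)):
        (R || U): β-rule — branch into R  //  U.
          branch 2.1.1 (add R):
            !(!S && !U): β-rule — branch into !!S  //  !!U.
              branch 2.1.1.1 (add !!S):
                ○ open, literals {P=false, R=true, S=true}.
              branch 2.1.1.2 (add !!U):
                ○ open, literals {P=false, R=true, U=true}.
          branch 2.1.2 (add U):
            !(!S && !U): β-rule — branch into !!S  //  !!U.
              branch 2.1.2.1 (add !!S):
                ○ open, literals {P=false, S=true, U=true}.
              branch 2.1.2.2 (add !!U):
                ○ open, literals {P=false, U=true}.
      branch 2.2 (add !(R || U), (!S && !U)):
        !(R || U): α-rule — add !R, !U.
        (!S && !U): α-rule — add !S, !U.
        ○ open, literals {P=false, R=false, S=false, U=false}.
0 branches closed, 7 open.
An open branch gives a countermodel: P=false, S=false (unmentioned atoms arbitrary); under it the original formula is false.

Not valid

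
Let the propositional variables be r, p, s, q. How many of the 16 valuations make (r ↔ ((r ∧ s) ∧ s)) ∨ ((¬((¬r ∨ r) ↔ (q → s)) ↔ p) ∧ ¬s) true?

14

Initial set: {T ((r ↔ ((r ∧ s) ∧ s)) ∨ ((¬((¬r ∨ r) ↔ (q → s)) ↔ p) ∧ ¬s))}.
T ((r ↔ ((r ∧ s) ∧ s)) ∨ ((¬((¬r ∨ r) ↔ (q → s)) ↔ p) ∧ ¬s)): β-rule — branch into T (r ↔ ((r ∧ s) ∧ s))  //  T ((¬((¬r ∨ r) ↔ (q → s)) ↔ p) ∧ ¬s).
  branch 1 (add T (r ↔ ((r ∧ s) ∧ s))):
    T (r ↔ ((r ∧ s) ∧ s)): β-rule — branch into T r, T ((r ∧ s) ∧ s)  //  F r, F ((r ∧ s) ∧ s).
      branch 1.1 (add T r, T ((r ∧ s) ∧ s)):
        T ((r ∧ s) ∧ s): α-rule — add T (r ∧ s), T s.
        T (r ∧ s): α-rule — add T r, T s.
        ○ open, literals {r=T, s=T}.
      branch 1.2 (add F r, F ((r ∧ s) ∧ s)):
        F ((r ∧ s) ∧ s): β-rule — branch into F (r ∧ s)  //  F s.
          branch 1.2.1 (add F (r ∧ s)):
            F (r ∧ s): β-rule — branch into F r  //  F s.
              branch 1.2.1.1 (add F r):
                ○ open, literals {r=F}.
              branch 1.2.1.2 (add F s):
                ○ open, literals {r=F, s=F}.
          branch 1.2.2 (add F s):
            ○ open, literals {r=F, s=F}.
  branch 2 (add T ((¬((¬r ∨ r) ↔ (q → s)) ↔ p) ∧ ¬s)):
    T ((¬((¬r ∨ r) ↔ (q → s)) ↔ p) ∧ ¬s): α-rule — add T (¬((¬r ∨ r) ↔ (q → s)) ↔ p), T ¬s.
    T (¬((¬r ∨ r) ↔ (q → s)) ↔ p): β-rule — branch into T ¬((¬r ∨ r) ↔ (q → s)), T p  //  F ¬((¬r ∨ r) ↔ (q → s)), F p.
      branch 2.1 (add T ¬((¬r ∨ r) ↔ (q → s)), T p):
        T ¬((¬r ∨ r) ↔ (q → s)): β-rule — branch into T (¬r ∨ r), F (q → s)  //  F (¬r ∨ r), T (q → s).
          branch 2.1.1 (add T (¬r ∨ r), F (q → s)):
            F (q → s): α-rule — add T q, F s.
            T (¬r ∨ r): β-rule — branch into T ¬r  //  T r.
              branch 2.1.1.1 (add T ¬r):
                ○ open, literals {p=T, q=T, r=F, s=F}.
              branch 2.1.1.2 (add T r):
                ○ open, literals {p=T, q=T, r=T, s=F}.
          branch 2.1.2 (add F (¬r ∨ r), T (q → s)):
            F (¬r ∨ r): α-rule — add F ¬r, F r.
            × closes — contains both r and ¬r.
      branch 2.2 (add F ¬((¬r ∨ r) ↔ (q → s)), F p):
        F ¬((¬r ∨ r) ↔ (q → s)): β-rule — branch into T (¬r ∨ r), T (q → s)  //  F (¬r ∨ r), F (q → s).
          branch 2.2.1 (add T (¬r ∨ r), T (q → s)):
            T (¬r ∨ r): β-rule — branch into T ¬r  //  T r.
              branch 2.2.1.1 (add T ¬r):
                T (q → s): β-rule — branch into F q  //  T s.
                  branch 2.2.1.1.1 (add F q):
                    ○ open, literals {p=F, q=F, r=F, s=F}.
                  branch 2.2.1.1.2 (add T s):
                    × closes — contains both s and ¬s.
              branch 2.2.1.2 (add T r):
                T (q → s): β-rule — branch into F q  //  T s.
                  branch 2.2.1.2.1 (add F q):
                    ○ open, literals {p=F, q=F, r=T, s=F}.
                  branch 2.2.1.2.2 (add T s):
                    × closes — contains both s and ¬s.
          branch 2.2.2 (add F (¬r ∨ r), F (q → s)):
            F (¬r ∨ r): α-rule — add F ¬r, F r.
            × closes — contains both r and ¬r.
4 branches closed, 8 open.
Each open branch fixes some atoms; the unmentioned ones are free. Counting distinct full assignments: branch {r=T, s=T} (p, q) contributes 4 new; branch {r=F} (p, s, q) contributes 8 new; branch {r=F, s=F} (p, q) contributes 0 new; branch {r=F, s=F} (p, q) contributes 0 new; branch {p=T, q=T, r=F, s=F} (none free) contributes 0 new; branch {p=T, q=T, r=T, s=F} (none free) contributes 1 new; branch {p=F, q=F, r=F, s=F} (none free) contributes 0 new; branch {p=F, q=F, r=T, s=F} (none free) contributes 1 new. Total: 14.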